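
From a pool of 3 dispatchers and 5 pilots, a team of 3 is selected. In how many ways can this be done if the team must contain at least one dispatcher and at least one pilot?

Total 3-person selections from all 8: C(8,3) = 56.
Selections missing a whole group: no dispatchers → C(5,3) = 10; no pilots → C(3,3) = 1.
Both groups omitted at once is impossible, so 56 − 11 = 45.

45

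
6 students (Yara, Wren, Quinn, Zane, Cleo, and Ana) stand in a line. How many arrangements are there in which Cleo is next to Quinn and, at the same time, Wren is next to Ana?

Treat {Cleo,Quinn} as one block (2 orders) and {Wren,Ana} as another (2 orders).
That leaves 4 units to arrange: 2 × 2 × 4! = 4 × 24 = 96.

96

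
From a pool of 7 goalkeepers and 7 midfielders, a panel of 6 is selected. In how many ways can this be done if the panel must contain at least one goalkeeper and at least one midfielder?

2989

Total 6-person selections from all 14: C(14,6) = 3003.
Subtract selections that omit an entire group: no goalkeepers → C(7,6) = 7; no midfielders → C(7,6) = 7.
Both groups omitted at once is impossible, so 3003 − 14 = 2989.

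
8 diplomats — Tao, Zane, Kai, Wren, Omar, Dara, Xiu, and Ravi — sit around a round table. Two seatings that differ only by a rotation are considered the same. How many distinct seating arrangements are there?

5040

Around a circle, 8 distinct people have 8!/8 = (7)! = 5040 rotationally distinct seatings.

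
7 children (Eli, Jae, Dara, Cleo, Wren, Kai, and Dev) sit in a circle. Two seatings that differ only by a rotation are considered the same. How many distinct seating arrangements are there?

Seat Eli anywhere (absorbing the rotational symmetry), then permute the other 6: (6)! = 720.

720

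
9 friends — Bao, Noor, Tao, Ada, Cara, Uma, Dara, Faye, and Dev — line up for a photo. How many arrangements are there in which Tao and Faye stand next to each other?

80640

Place the 7 others and the Tao-Faye pair as 8 objects in a line; the pair has 2 internal arrangements.
So the count is 2·(8)! = 80640.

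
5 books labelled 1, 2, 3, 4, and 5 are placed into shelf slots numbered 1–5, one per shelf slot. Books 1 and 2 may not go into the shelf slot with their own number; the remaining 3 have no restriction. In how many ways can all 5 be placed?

Let Aᵢ (for i ∈ {1, 2}) be the placements that put book i in its forbidden shelf slot. Any j of these fix j positions, leaving (5−j)! ways to fill the rest, and there are C(2,j) ways to pick which j.
By inclusion–exclusion, the number of valid placements is Σ_{j=0}^{2} (−1)^j C(2,j)·(5−j)!.
Computing: 120 − 48 + 6 = 78.

78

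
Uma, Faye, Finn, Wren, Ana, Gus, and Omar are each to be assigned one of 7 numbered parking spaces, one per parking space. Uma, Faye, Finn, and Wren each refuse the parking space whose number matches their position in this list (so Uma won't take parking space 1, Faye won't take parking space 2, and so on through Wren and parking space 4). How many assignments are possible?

2790

Let Aᵢ (for 1 ≤ i ≤ 4) be the placements that put person i in their forbidden parking space. Any j of these fix j positions, leaving (7−j)! ways to fill the rest, and there are C(4,j) ways to pick which j.
By inclusion–exclusion, the number of valid placements is Σ_{j=0}^{4} (−1)^j C(4,j)·(7−j)!.
Computing: 5040 − 2880 + 720 − 96 + 6 = 2790.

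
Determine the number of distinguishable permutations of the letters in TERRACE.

Letter multiplicities in TERRACE: A×1, C×1, E×2, R×2, T×1.
So there are 7! / (2!·2!) = 1260 distinguishable arrangements.

1260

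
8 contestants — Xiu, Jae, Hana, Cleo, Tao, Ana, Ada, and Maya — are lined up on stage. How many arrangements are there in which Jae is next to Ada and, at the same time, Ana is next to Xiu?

2880

Treat {Jae,Ada} as one block (2 orders) and {Ana,Xiu} as another (2 orders).
That leaves 6 units to arrange: 2 × 2 × 6! = 4 × 720 = 2880.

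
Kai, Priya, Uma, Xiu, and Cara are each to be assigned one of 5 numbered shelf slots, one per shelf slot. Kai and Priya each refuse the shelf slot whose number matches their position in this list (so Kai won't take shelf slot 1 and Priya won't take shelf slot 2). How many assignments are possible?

78

Let Aᵢ (for i ∈ {1, 2}) be the placements that put person i in their forbidden shelf slot. Any j of these fix j positions, leaving (5−j)! ways to fill the rest, and there are C(2,j) ways to pick which j.
By inclusion–exclusion, the number of valid placements is Σ_{j=0}^{2} (−1)^j C(2,j)·(5−j)!.
Computing: 120 − 48 + 6 = 78.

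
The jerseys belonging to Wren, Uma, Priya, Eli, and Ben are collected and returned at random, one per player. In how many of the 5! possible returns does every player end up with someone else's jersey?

44

This is the derangement count D_5: permutations of 5 items with no fixed point.
By inclusion–exclusion this is Σ_{j=0}^{5} (−1)^j C(5,j)·(5−j)!.
Computing: 120 − 120 + 60 − 20 + 5 − 1 = 44.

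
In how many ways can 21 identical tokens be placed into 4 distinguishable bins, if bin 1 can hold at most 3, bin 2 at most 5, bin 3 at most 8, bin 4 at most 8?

Without the upper bounds there are C(24,3) = 2024 ways to split 21 among 4 bins.
Subtract solutions that violate a single cap (substitute x_i' = x_i − (cap_i+1)): x_1 ≥ 4 gives C(20,3) = 1140; x_2 ≥ 6 gives C(18,3) = 816; x_3 ≥ 9 gives C(15,3) = 455; x_4 ≥ 9 gives C(15,3) = 455. Together 2866.
Add back pairs where two caps are both exceeded: 364 + 165 + 165 + 84 + 84 + 20 = 882.
Subtract triples: 10 + 10 + 0 + 0 = 20.
By inclusion–exclusion the count is 2024 − 2866 + 882 − 20 = 20.

20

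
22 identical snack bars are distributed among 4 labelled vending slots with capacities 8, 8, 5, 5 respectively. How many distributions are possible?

Without the upper bounds there are C(25,3) = 2300 ways to split 22 among 4 vending slots.
Subtract solutions that violate a single cap (substitute x_i' = x_i − (cap_i+1)): x_1 ≥ 9 gives C(16,3) = 560; x_2 ≥ 9 gives C(16,3) = 560; x_3 ≥ 6 gives C(19,3) = 969; x_4 ≥ 6 gives C(19,3) = 969. Together 3058.
Add back pairs where two caps are both exceeded: 35 + 120 + 120 + 120 + 120 + 286 = 801.
Subtract triples: 0 + 0 + 4 + 4 = 8.
By inclusion–exclusion the count is 2300 − 3058 + 801 − 8 = 35.

35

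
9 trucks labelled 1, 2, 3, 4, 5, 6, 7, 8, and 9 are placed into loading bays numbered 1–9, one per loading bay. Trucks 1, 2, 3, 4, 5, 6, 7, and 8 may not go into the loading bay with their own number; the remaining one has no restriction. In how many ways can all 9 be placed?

148329

Let Aᵢ (for 1 ≤ i ≤ 8) be the placements that put truck i in its forbidden loading bay. Any j of these fix j positions, leaving (9−j)! ways to fill the rest, and there are C(8,j) ways to pick which j.
By inclusion–exclusion, the number of valid placements is Σ_{j=0}^{8} (−1)^j C(8,j)·(9−j)!.
Computing: 362880 − 322560 + 141120 − 40320 + 8400 − 1344 + 168 − 16 + 1 = 148329.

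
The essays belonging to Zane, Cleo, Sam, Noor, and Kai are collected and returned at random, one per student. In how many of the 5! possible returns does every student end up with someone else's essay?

Let Aᵢ be the assignments in which student i gets their own essay. We want the size of the complement of A₁∪…∪A_5.
By inclusion–exclusion this is Σ_{j=0}^{5} (−1)^j C(5,j)·(5−j)!.
Computing: 120 − 120 + 60 − 20 + 5 − 1 = 44.

44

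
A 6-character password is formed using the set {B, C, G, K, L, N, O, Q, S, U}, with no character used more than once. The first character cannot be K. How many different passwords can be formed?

136080

The first character has 10−1 = 9 choices (anything except K).
The remaining 5 characters are filled from the other 9 symbols without repetition: 9 × 8 × 7 × 6 × 5 = 15120.
Total: 9 × 15120 = 136080.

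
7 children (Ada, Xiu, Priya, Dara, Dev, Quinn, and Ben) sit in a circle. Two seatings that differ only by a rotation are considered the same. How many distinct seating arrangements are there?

Around a circle, 7 distinct people have 7!/7 = (6)! = 720 rotationally distinct seatings.

720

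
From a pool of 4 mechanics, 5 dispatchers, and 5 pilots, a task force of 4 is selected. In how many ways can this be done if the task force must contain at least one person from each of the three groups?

550

With no constraint there are C(14,4) = 1001 possible selections.
Selections missing a whole group: no mechanics → C(10,4) = 210; no dispatchers → C(9,4) = 126; no pilots → C(9,4) = 126.
Add back selections omitting two groups (i.e. drawn from a single group): C(4,4) + C(5,4) + C(5,4) = 11.
By inclusion–exclusion: 1001 − 462 + 11 = 550.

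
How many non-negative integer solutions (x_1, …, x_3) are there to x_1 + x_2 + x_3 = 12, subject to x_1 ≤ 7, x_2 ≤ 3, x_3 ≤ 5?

10

Ignoring the caps, the number of non-negative solutions to x_1+…+x_3 = 12 is C(14,2) = 91.
Subtract solutions that violate a single cap (substitute x_i' = x_i − (cap_i+1)): x_1 ≥ 8 gives C(6,2) = 15; x_2 ≥ 4 gives C(10,2) = 45; x_3 ≥ 6 gives C(8,2) = 28. Together 88.
Add back pairs where two caps are both exceeded: 1 + 0 + 6 = 7.
By inclusion–exclusion the count is 91 − 88 + 7 = 10.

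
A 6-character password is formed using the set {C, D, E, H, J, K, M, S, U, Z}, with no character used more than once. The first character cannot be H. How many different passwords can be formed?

The first character has 10−1 = 9 choices (anything except H).
The remaining 5 characters are filled from the other 9 symbols without repetition: 9 × 8 × 7 × 6 × 5 = 15120.
Total: 9 × 15120 = 136080.

136080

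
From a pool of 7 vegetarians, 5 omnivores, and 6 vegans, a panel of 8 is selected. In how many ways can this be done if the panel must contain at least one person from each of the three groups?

With no constraint there are C(18,8) = 43758 possible selections.
Subtract selections that omit an entire group: no vegetarians → C(11,8) = 165; no omnivores → C(13,8) = 1287; no vegans → C(12,8) = 495.
Add back selections omitting two groups (i.e. drawn from a single group): C(7,8) + C(5,8) + C(6,8) = 0.
By inclusion–exclusion: 43758 − 1947 + 0 = 41811.

41811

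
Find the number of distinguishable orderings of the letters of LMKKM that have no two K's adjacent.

There are 5!/(2!·2!) = 30 arrangements of LMKKM in total.
If the two K's are adjacent, glue them into one block, leaving 4 items to arrange: (4)!/(2!) = 12 ways.
Hence 30 − 12 = 18.

18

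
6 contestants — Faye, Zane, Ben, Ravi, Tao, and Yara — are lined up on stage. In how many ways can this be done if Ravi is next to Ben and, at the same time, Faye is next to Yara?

96

Treat {Ravi,Ben} as one block (2 orders) and {Faye,Yara} as another (2 orders).
That leaves 4 units to arrange: 2 × 2 × 4! = 4 × 24 = 96.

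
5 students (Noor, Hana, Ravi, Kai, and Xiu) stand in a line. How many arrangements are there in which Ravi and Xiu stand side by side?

Treat {Ravi, Xiu} as a single unit. There are 4 units to order, and the pair itself can be ordered 2 ways.
That gives 2 × 4! = 2 × 24 = 48.

48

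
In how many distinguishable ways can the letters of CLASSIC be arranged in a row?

1260

The 7 letters of CLASSIC have repeats: C appearing twice and S appearing twice.
So there are 7! / (2!·2!) = 1260 distinguishable arrangements.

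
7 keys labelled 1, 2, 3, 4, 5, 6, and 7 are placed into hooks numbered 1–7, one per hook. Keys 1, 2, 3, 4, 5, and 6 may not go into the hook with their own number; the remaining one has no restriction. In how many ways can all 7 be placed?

2119

Let Aᵢ (for 1 ≤ i ≤ 6) be the placements that put key i in its forbidden hook. Any j of these fix j positions, leaving (7−j)! ways to fill the rest, and there are C(6,j) ways to pick which j.
By inclusion–exclusion, the number of valid placements is Σ_{j=0}^{6} (−1)^j C(6,j)·(7−j)!.
Computing: 5040 − 4320 + 1800 − 480 + 90 − 12 + 1 = 2119.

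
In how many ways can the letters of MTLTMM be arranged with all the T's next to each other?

Treat the 2 copies of T as a single block. The multiset to arrange is then {TT, L, M, M, M}, 5 items in all.
That gives (5)!/(3!) = 20 arrangements.

20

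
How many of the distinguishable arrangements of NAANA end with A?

6

With the last slot taken by A, it remains to arrange the other 4 letters (NANA).
Those 4 letters have A appearing twice and N appearing twice, giving (4)!/(2!·2!) = 6.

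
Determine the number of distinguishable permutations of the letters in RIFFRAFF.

840

RIFFRAFF has 8 letters with F appearing 4 times and R appearing twice.
Dividing 8! = 40320 by 4!·2! = 48 for the repeated letters gives 840.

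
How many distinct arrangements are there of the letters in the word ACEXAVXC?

The 8 letters of ACEXAVXC have repeats: A appearing twice, C appearing twice, and X appearing twice.
The number of distinct arrangements is 8!/(2!·2!·2!) = 40320/8 = 5040.

5040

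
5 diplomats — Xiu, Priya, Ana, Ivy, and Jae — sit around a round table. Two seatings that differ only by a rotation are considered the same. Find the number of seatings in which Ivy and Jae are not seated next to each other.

All circular seatings of 5 people number (4)! = 24.
Seatings with Ivy beside Jae: treat them as a block with 2 internal orders, giving 2 × (3)! = 12.
Subtracting, 24 − 12 = 12.

12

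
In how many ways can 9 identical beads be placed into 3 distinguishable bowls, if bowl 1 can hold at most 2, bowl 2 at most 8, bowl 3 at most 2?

By stars and bars, unrestricted non-negative solutions to x_1+…+x_3 = 9 number C(9+2,2) = 55.
Subtract solutions that violate a single cap (substitute x_i' = x_i − (cap_i+1)): x_1 ≥ 3 gives C(8,2) = 28; x_2 ≥ 9 gives C(2,2) = 1; x_3 ≥ 3 gives C(8,2) = 28. Together 57.
Add back pairs where two caps are both exceeded: 0 + 10 + 0 = 10.
By inclusion–exclusion the count is 55 − 57 + 10 = 8.

8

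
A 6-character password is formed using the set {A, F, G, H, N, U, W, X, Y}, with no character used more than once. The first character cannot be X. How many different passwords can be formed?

53760

The first character has 9−1 = 8 choices (anything except X).
The remaining 5 characters are filled from the other 8 symbols without repetition: 8 × 7 × 6 × 5 × 4 = 6720.
Total: 8 × 6720 = 53760.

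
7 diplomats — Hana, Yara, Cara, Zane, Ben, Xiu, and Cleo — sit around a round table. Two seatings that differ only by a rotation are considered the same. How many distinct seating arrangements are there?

720

Fix one person's seat to break rotational symmetry; the remaining 6 people can be arranged in (6)! = 720 ways.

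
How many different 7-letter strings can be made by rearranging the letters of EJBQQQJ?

420

Letter multiplicities in EJBQQQJ: B×1, E×1, J×2, Q×3.
The number of distinct arrangements is 7!/(3!·2!) = 5040/12 = 420.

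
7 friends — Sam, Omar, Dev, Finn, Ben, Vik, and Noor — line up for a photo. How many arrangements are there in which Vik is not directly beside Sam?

3600

Of the 7! = 5040 arrangements, those with Vik and Sam adjacent number 2 × 6! = 1440 (treat the pair as a block with 2 internal orders).
So 5040 − 1440 = 3600 arrangements keep them apart.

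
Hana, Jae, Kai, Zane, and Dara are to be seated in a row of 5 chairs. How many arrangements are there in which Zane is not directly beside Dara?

Of the 5! = 120 arrangements, those with Zane and Dara adjacent number 2 × 4! = 48 (treat the pair as a block with 2 internal orders).
Complementary counting: 120 − 48 = 72.

72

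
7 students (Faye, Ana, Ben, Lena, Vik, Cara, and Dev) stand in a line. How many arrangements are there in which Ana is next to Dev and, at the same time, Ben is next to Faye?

Treat {Ana,Dev} as one block (2 orders) and {Ben,Faye} as another (2 orders).
That leaves 5 units to arrange: 2 × 2 × 5! = 4 × 120 = 480.

480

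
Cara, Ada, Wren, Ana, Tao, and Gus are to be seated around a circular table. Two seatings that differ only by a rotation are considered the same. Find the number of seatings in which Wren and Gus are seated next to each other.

48

Treat {Wren, Gus} as one unit (2 internal orders) and seat the resulting 5 units around the table: (4)! circular arrangements.
So 2 × (4)! = 2 × 24 = 48.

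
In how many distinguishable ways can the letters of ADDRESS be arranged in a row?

ADDRESS has 7 letters with D appearing twice and S appearing twice.
So there are 7! / (2!·2!) = 1260 distinguishable arrangements.

1260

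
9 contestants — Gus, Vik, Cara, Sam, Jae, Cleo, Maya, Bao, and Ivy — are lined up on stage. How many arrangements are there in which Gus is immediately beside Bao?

Glue Gus and Bao into one block (2 internal orders), leaving 8 units to arrange in a row.
That gives 2 × 8! = 2 × 40320 = 80640.

80640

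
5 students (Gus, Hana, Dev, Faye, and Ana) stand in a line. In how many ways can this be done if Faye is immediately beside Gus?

48

Glue Faye and Gus into one block (2 internal orders), leaving 4 units to arrange in a row.
So the count is 2·(4)! = 48.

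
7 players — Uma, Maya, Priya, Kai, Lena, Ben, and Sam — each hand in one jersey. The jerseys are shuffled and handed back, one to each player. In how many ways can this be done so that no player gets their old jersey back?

This is the derangement count D_7: permutations of 7 items with no fixed point.
By inclusion–exclusion this is Σ_{j=0}^{7} (−1)^j C(7,j)·(7−j)!.
Computing: 5040 − 5040 + 2520 − 840 + 210 − 42 + 7 − 1 = 1854.

1854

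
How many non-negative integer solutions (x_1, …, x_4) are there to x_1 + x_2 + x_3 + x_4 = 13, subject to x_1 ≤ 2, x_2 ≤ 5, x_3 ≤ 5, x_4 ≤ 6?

By stars and bars, unrestricted non-negative solutions to x_1+…+x_4 = 13 number C(13+3,3) = 560.
Subtract solutions that violate a single cap (substitute x_i' = x_i − (cap_i+1)): x_1 ≥ 3 gives C(13,3) = 286; x_2 ≥ 6 gives C(10,3) = 120; x_3 ≥ 6 gives C(10,3) = 120; x_4 ≥ 7 gives C(9,3) = 84. Together 610.
Add back pairs where two caps are both exceeded: 35 + 35 + 20 + 4 + 1 + 1 = 96.
By inclusion–exclusion the count is 560 − 610 + 96 = 46.

46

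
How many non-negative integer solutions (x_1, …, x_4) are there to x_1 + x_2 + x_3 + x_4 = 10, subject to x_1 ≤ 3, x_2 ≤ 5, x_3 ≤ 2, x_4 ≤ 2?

Ignoring the caps, the number of non-negative solutions to x_1+…+x_4 = 10 is C(13,3) = 286.
Subtract solutions that violate a single cap (substitute x_i' = x_i − (cap_i+1)): x_1 ≥ 4 gives C(9,3) = 84; x_2 ≥ 6 gives C(7,3) = 35; x_3 ≥ 3 gives C(10,3) = 120; x_4 ≥ 3 gives C(10,3) = 120. Together 359.
Add back pairs where two caps are both exceeded: 1 + 20 + 20 + 4 + 4 + 35 = 84.
Subtract triples: 0 + 0 + 1 + 0 = 1.
By inclusion–exclusion the count is 286 − 359 + 84 − 1 = 10.

10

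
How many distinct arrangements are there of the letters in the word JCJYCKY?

630

The 7 letters of JCJYCKY have repeats: C appearing twice, J appearing twice, and Y appearing twice.
So there are 7! / (2!·2!·2!) = 630 distinguishable arrangements.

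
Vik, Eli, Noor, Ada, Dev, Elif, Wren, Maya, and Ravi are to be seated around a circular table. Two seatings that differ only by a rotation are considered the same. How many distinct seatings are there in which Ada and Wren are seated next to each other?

10080

Glue Ada and Wren into a block (2 internal orders). Seating 8 units around a circle gives (7)! arrangements.
So 2 × (7)! = 2 × 5040 = 10080.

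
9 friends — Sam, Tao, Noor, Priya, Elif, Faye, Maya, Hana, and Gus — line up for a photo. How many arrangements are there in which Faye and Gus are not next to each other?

There are 9! = 362880 arrangements in all. If Faye and Gus are adjacent, merging them into one block gives 2·(8)! = 80640 arrangements.
So 362880 − 80640 = 282240 arrangements keep them apart.

282240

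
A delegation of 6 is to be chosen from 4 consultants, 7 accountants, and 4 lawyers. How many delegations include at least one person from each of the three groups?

4060

With no constraint there are C(15,6) = 5005 possible selections.
Selections missing a whole group: no consultants → C(11,6) = 462; no accountants → C(8,6) = 28; no lawyers → C(11,6) = 462.
Add back selections omitting two groups (i.e. drawn from a single group): C(4,6) + C(7,6) + C(4,6) = 7.
By inclusion–exclusion: 5005 − 952 + 7 = 4060.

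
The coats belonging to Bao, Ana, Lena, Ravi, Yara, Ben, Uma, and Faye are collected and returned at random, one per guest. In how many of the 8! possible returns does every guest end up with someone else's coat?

This is the derangement count D_8: permutations of 8 items with no fixed point.
By inclusion–exclusion this is Σ_{j=0}^{8} (−1)^j C(8,j)·(8−j)!.
Computing: 40320 − 40320 + 20160 − 6720 + 1680 − 336 + 56 − 8 + 1 = 14833.

14833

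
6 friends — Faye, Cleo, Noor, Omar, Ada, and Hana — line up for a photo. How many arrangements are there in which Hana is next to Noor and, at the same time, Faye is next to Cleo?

96

Treat {Hana,Noor} as one block (2 orders) and {Faye,Cleo} as another (2 orders).
That leaves 4 units to arrange: 2 × 2 × 4! = 4 × 24 = 96.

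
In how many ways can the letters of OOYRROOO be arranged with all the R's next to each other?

Treat the 2 copies of R as a single block. The multiset to arrange is then {RR, O, O, O, O, O, Y}, 7 items in all.
That gives (7)!/(5!) = 42 arrangements.

42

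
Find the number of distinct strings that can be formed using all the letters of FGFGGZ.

60

FGFGGZ has 6 letters with F appearing twice and G appearing 3 times.
So there are 6! / (3!·2!) = 60 distinguishable arrangements.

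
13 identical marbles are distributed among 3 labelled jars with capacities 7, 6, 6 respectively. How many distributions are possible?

28

Ignoring the caps, the number of non-negative solutions to x_1+…+x_3 = 13 is C(15,2) = 105.
Subtract solutions that violate a single cap (substitute x_i' = x_i − (cap_i+1)): x_1 ≥ 8 gives C(7,2) = 21; x_2 ≥ 7 gives C(8,2) = 28; x_3 ≥ 7 gives C(8,2) = 28. Together 77.
No two caps can be exceeded simultaneously, so the pair terms are all 0.
By inclusion–exclusion the count is 105 − 77 + 0 = 28.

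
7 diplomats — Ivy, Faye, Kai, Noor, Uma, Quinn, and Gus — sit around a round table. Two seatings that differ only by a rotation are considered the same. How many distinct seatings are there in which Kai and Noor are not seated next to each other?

Without the restriction there are (6)! = 720 seatings.
Seatings with Kai beside Noor: treat them as a block with 2 internal orders, giving 2 × (5)! = 240.
Subtracting, 720 − 240 = 480.

480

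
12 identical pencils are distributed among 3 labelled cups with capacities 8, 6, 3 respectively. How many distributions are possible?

18

Ignoring the caps, the number of non-negative solutions to x_1+…+x_3 = 12 is C(14,2) = 91.
Subtract solutions that violate a single cap (substitute x_i' = x_i − (cap_i+1)): x_1 ≥ 9 gives C(5,2) = 10; x_2 ≥ 7 gives C(7,2) = 21; x_3 ≥ 4 gives C(10,2) = 45. Together 76.
Add back pairs where two caps are both exceeded: 0 + 0 + 3 = 3.
By inclusion–exclusion the count is 91 − 76 + 3 = 18.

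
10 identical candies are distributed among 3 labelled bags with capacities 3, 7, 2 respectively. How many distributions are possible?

6

Ignoring the caps, the number of non-negative solutions to x_1+…+x_3 = 10 is C(12,2) = 66.
Subtract solutions that violate a single cap (substitute x_i' = x_i − (cap_i+1)): x_1 ≥ 4 gives C(8,2) = 28; x_2 ≥ 8 gives C(4,2) = 6; x_3 ≥ 3 gives C(9,2) = 36. Together 70.
Add back pairs where two caps are both exceeded: 0 + 10 + 0 = 10.
By inclusion–exclusion the count is 66 − 70 + 10 = 6.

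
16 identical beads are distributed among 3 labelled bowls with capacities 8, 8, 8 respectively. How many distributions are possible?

45

Ignoring the caps, the number of non-negative solutions to x_1+…+x_3 = 16 is C(18,2) = 153.
Subtract solutions that violate a single cap (substitute x_i' = x_i − (cap_i+1)): x_1 ≥ 9 gives C(9,2) = 36; x_2 ≥ 9 gives C(9,2) = 36; x_3 ≥ 9 gives C(9,2) = 36. Together 108.
No two caps can be exceeded simultaneously, so the pair terms are all 0.
By inclusion–exclusion the count is 153 − 108 + 0 = 45.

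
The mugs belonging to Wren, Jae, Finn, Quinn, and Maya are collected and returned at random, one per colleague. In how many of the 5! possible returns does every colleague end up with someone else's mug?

Count assignments avoiding every fixed point. For any j of the 5 colleagues fixed to their own mug, the other 5−j can be arranged in (5−j)! ways.
By inclusion–exclusion this is Σ_{j=0}^{5} (−1)^j C(5,j)·(5−j)!.
Computing: 120 − 120 + 60 − 20 + 5 − 1 = 44.

44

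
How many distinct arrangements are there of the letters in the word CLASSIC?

1260

CLASSIC has 7 letters with C appearing twice and S appearing twice.
The number of distinct arrangements is 7!/(2!·2!) = 5040/4 = 1260.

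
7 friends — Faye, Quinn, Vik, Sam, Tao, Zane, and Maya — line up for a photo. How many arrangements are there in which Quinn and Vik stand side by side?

1440

Place the 5 others and the Quinn-Vik pair as 6 objects in a line; the pair has 2 internal arrangements.
So the count is 2·(6)! = 1440.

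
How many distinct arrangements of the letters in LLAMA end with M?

6

With the last slot taken by M, it remains to arrange the other 4 letters (LLAA).
Those 4 letters have A appearing twice and L appearing twice, giving (4)!/(2!·2!) = 6.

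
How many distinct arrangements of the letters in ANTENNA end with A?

With the last slot taken by A, it remains to arrange the other 6 letters (NTENNA).
Those 6 letters have N appearing 3 times, giving (6)!/(3!) = 120.

120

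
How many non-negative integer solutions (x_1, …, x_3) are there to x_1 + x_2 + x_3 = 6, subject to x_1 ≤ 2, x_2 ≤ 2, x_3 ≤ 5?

By stars and bars, unrestricted non-negative solutions to x_1+…+x_3 = 6 number C(6+2,2) = 28.
Subtract solutions that violate a single cap (substitute x_i' = x_i − (cap_i+1)): x_1 ≥ 3 gives C(5,2) = 10; x_2 ≥ 3 gives C(5,2) = 10; x_3 ≥ 6 gives C(2,2) = 1. Together 21.
Add back pairs where two caps are both exceeded: 1 + 0 + 0 = 1.
By inclusion–exclusion the count is 28 − 21 + 1 = 8.

8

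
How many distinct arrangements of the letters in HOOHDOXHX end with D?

560

With the last slot taken by D, it remains to arrange the other 8 letters (HOOHOXHX).
Those 8 letters have H appearing 3 times, O appearing 3 times, and X appearing twice, giving (8)!/(3!·3!·2!) = 560.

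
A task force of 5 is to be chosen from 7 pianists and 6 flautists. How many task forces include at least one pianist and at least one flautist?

With no constraint there are C(13,5) = 1287 possible selections.
Selections missing a whole group: no pianists → C(6,5) = 6; no flautists → C(7,5) = 21.
Both groups omitted at once is impossible, so 1287 − 27 = 1260.

1260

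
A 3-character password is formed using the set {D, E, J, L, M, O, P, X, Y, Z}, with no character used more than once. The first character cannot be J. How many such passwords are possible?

648

The first character has 10−1 = 9 choices (anything except J).
The remaining 2 characters are filled from the other 9 symbols without repetition: 9 × 8 = 72.
Total: 9 × 72 = 648.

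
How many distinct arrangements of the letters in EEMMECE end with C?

Fix C in the last position and arrange the remaining 6 letters.
Those 6 letters have E appearing 4 times and M appearing twice, giving (6)!/(4!·2!) = 15.

15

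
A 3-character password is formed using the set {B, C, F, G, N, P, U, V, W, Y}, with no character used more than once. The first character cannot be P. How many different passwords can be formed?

The first character has 10−1 = 9 choices (anything except P).
The remaining 2 characters are filled from the other 9 symbols without repetition: 9 × 8 = 72.
Total: 9 × 72 = 648.

648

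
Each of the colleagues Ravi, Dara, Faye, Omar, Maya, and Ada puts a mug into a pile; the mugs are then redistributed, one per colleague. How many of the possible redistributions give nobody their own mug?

265

Let Aᵢ be the assignments in which colleague i gets their own mug. We want the size of the complement of A₁∪…∪A_6.
By inclusion–exclusion this is Σ_{j=0}^{6} (−1)^j C(6,j)·(6−j)!.
Computing: 720 − 720 + 360 − 120 + 30 − 6 + 1 = 265.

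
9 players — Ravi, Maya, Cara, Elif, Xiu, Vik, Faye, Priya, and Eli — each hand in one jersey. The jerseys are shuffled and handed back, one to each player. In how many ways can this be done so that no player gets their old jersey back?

133496

This is the derangement count D_9: permutations of 9 items with no fixed point.
By inclusion–exclusion this is Σ_{j=0}^{9} (−1)^j C(9,j)·(9−j)!.
Computing: 362880 − 362880 + 181440 − 60480 + 15120 − 3024 + 504 − 72 + 9 − 1 = 133496.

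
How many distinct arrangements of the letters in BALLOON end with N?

180

Fix N in the last position and arrange the remaining 6 letters.
Those 6 letters have L appearing twice and O appearing twice, giving (6)!/(2!·2!) = 180.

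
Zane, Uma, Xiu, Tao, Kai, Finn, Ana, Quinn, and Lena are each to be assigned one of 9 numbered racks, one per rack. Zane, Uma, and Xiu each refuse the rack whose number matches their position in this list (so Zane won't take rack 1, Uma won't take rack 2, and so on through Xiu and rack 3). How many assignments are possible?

Let Aᵢ (for i ∈ {1, 2, 3}) be the placements that put person i in their forbidden rack. Any j of these fix j positions, leaving (9−j)! ways to fill the rest, and there are C(3,j) ways to pick which j.
By inclusion–exclusion, the number of valid placements is Σ_{j=0}^{3} (−1)^j C(3,j)·(9−j)!.
Computing: 362880 − 120960 + 15120 − 720 = 256320.

256320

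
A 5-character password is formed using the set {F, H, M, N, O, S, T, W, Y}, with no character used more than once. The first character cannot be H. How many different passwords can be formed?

13440

The first character has 9−1 = 8 choices (anything except H).
The remaining 4 characters are filled from the other 8 symbols without repetition: 8 × 7 × 6 × 5 = 1680.
Total: 8 × 1680 = 13440.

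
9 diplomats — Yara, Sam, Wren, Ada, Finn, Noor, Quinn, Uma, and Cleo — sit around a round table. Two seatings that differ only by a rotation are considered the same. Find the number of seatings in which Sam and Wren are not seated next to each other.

30240

Without the restriction there are (8)! = 40320 seatings.
Those with Sam next to Wren: fuse the pair into one unit and seat 8 units around a circle — 2·(7)! = 10080.
Subtracting, 40320 − 10080 = 30240.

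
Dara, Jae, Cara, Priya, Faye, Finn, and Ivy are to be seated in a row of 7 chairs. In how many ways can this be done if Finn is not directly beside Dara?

3600

There are 7! = 5040 arrangements in all. If Finn and Dara are adjacent, merging them into one block gives 2·(6)! = 1440 arrangements.
So 5040 − 1440 = 3600 arrangements keep them apart.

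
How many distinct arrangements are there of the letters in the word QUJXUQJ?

QUJXUQJ has 7 letters with J appearing twice, Q appearing twice, and U appearing twice.
Dividing 7! = 5040 by 2!·2!·2! = 8 for the repeated letters gives 630.

630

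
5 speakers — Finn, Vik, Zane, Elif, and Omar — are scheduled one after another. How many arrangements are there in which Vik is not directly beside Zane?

Of the 5! = 120 arrangements, those with Vik and Zane adjacent number 2 × 4! = 48 (treat the pair as a block with 2 internal orders).
Complementary counting: 120 − 48 = 72.

72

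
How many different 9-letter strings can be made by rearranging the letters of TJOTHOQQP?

45360

The 9 letters of TJOTHOQQP have repeats: O appearing twice, Q appearing twice, and T appearing twice.
Dividing 9! = 362880 by 2!·2!·2! = 8 for the repeated letters gives 45360.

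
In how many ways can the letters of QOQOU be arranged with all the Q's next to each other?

12

Treat the 2 copies of Q as a single block. The multiset to arrange is then {QQ, O, O, U}, 4 items in all.
That gives (4)!/(2!) = 12 arrangements.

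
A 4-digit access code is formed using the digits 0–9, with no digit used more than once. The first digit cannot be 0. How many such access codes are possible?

4536

The first digit has 10−1 = 9 choices (anything except 0).
The remaining 3 digits are filled from the other 9 symbols without repetition: 9 × 8 × 7 = 504.
Total: 9 × 504 = 4536.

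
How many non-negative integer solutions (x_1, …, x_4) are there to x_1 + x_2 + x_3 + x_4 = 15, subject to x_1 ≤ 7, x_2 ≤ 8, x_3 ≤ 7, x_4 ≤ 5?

281

By stars and bars, unrestricted non-negative solutions to x_1+…+x_4 = 15 number C(15+3,3) = 816.
Subtract solutions that violate a single cap (substitute x_i' = x_i − (cap_i+1)): x_1 ≥ 8 gives C(10,3) = 120; x_2 ≥ 9 gives C(9,3) = 84; x_3 ≥ 8 gives C(10,3) = 120; x_4 ≥ 6 gives C(12,3) = 220. Together 544.
Add back pairs where two caps are both exceeded: 0 + 0 + 4 + 0 + 1 + 4 = 9.
By inclusion–exclusion the count is 816 − 544 + 9 = 281.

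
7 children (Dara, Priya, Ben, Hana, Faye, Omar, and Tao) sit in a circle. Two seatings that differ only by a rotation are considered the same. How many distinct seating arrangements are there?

720

Seat Dara anywhere (absorbing the rotational symmetry), then permute the other 6: (6)! = 720.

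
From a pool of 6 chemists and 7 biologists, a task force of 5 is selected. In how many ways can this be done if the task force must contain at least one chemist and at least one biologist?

1260

Unrestricted: C(13,5) = 1287 ways to pick any 5 of the 13.
Subtract selections that omit an entire group: no chemists → C(7,5) = 21; no biologists → C(6,5) = 6.
Both groups omitted at once is impossible, so 1287 − 27 = 1260.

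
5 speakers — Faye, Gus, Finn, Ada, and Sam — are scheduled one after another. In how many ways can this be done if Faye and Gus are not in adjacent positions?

Of the 5! = 120 arrangements, those with Faye and Gus adjacent number 2 × 4! = 48 (treat the pair as a block with 2 internal orders).
Complementary counting: 120 − 48 = 72.

72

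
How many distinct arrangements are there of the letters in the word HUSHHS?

60

The 6 letters of HUSHHS have repeats: H appearing 3 times and S appearing twice.
So there are 6! / (3!·2!) = 60 distinguishable arrangements.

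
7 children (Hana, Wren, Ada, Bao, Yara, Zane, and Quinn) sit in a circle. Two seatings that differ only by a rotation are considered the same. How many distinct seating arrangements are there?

720

Fix one person's seat to break rotational symmetry; the remaining 6 people can be arranged in (6)! = 720 ways.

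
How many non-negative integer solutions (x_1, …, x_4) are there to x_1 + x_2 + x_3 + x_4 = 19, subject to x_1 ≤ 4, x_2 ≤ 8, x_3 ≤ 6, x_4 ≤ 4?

Ignoring the caps, the number of non-negative solutions to x_1+…+x_4 = 19 is C(22,3) = 1540.
Subtract solutions that violate a single cap (substitute x_i' = x_i − (cap_i+1)): x_1 ≥ 5 gives C(17,3) = 680; x_2 ≥ 9 gives C(13,3) = 286; x_3 ≥ 7 gives C(15,3) = 455; x_4 ≥ 5 gives C(17,3) = 680. Together 2101.
Add back pairs where two caps are both exceeded: 56 + 120 + 220 + 20 + 56 + 120 = 592.
Subtract triples: 0 + 1 + 10 + 0 = 11.
By inclusion–exclusion the count is 1540 − 2101 + 592 − 11 = 20.

20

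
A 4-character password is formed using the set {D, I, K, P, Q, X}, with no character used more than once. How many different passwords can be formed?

Choose and order 4 of the 6 symbols: the first character has 6 options, the next 5, then 4, 3.
That product is 6 × 5 × 4 × 3 = 360.

360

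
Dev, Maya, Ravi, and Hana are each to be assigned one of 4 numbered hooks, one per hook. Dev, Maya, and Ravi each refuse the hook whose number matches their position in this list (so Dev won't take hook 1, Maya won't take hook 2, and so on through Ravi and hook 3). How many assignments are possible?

11

Let Aᵢ (for i ∈ {1, 2, 3}) be the placements that put person i in their forbidden hook. Any j of these fix j positions, leaving (4−j)! ways to fill the rest, and there are C(3,j) ways to pick which j.
By inclusion–exclusion, the number of valid placements is Σ_{j=0}^{3} (−1)^j C(3,j)·(4−j)!.
Computing: 24 − 18 + 6 − 1 = 11.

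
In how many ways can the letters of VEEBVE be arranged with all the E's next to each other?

12

Treat the 3 copies of E as a single block. The multiset to arrange is then {EEE, B, V, V}, 4 items in all.
That gives (4)!/(2!) = 12 arrangements.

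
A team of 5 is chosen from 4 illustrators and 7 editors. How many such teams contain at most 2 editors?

91

Split by how many editors are chosen (0 through 2).
Sum: C(7,0)·C(4,5) + C(7,1)·C(4,4) + C(7,2)·C(4,3) = 0 + 7 + 84 = 91.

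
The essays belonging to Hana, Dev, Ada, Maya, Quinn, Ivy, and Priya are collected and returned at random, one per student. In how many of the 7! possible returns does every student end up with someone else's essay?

Let Aᵢ be the assignments in which student i gets their own essay. We want the size of the complement of A₁∪…∪A_7.
By inclusion–exclusion this is Σ_{j=0}^{7} (−1)^j C(7,j)·(7−j)!.
Computing: 5040 − 5040 + 2520 − 840 + 210 − 42 + 7 − 1 = 1854.

1854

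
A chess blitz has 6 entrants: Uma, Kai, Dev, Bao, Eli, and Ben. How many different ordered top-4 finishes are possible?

360

There are 6 choices for 1st place, 5 for 2nd, and so on down to 3 for position 4.
That gives 6 × 5 × 4 × 3 = 360.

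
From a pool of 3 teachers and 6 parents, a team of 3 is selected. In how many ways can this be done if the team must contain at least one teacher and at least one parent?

63

Total 3-person selections from all 9: C(9,3) = 84.
Selections missing a whole group: no teachers → C(6,3) = 20; no parents → C(3,3) = 1.
Both groups omitted at once is impossible, so 84 − 21 = 63.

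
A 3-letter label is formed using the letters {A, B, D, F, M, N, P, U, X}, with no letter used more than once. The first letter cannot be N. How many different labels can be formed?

The first letter has 9−1 = 8 choices (anything except N).
The remaining 2 letters are filled from the other 8 symbols without repetition: 8 × 7 = 56.
Total: 8 × 56 = 448.

448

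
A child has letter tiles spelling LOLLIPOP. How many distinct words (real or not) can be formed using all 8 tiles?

1680

LOLLIPOP has 8 letters with L appearing 3 times, O appearing twice, and P appearing twice.
So there are 8! / (3!·2!·2!) = 1680 distinguishable arrangements.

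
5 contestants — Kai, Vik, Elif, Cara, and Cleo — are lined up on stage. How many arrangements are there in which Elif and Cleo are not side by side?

72

Of the 5! = 120 arrangements, those with Elif and Cleo adjacent number 2 × 4! = 48 (treat the pair as a block with 2 internal orders).
So 120 − 48 = 72 arrangements keep them apart.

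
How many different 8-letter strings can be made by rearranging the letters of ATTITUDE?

Letter multiplicities in ATTITUDE: A×1, D×1, E×1, I×1, T×3, U×1.
So there are 8! / (3!) = 6720 distinguishable arrangements.

6720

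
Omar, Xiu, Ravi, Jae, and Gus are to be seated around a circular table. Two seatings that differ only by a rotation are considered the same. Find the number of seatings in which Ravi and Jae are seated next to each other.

Glue Ravi and Jae into a block (2 internal orders). Seating 4 units around a circle gives (3)! arrangements.
So 2 × (3)! = 2 × 6 = 12.

12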